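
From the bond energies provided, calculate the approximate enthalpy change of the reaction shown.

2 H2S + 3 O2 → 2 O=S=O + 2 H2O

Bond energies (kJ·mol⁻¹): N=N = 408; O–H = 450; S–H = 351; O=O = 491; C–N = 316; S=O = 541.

Bonds broken (reactants):
  O=O: 3 × 491 = 1473
  S–H: 4 × 351 = 1404
  Σ(broken) = 2877 kJ
Bonds formed (products):
  O–H: 4 × 450 = 1800
  S=O: 4 × 541 = 2164
  Σ(formed) = 3964 kJ
ΔH = Σ(broken) − Σ(formed) = 2877 − 3964 = −1087 kJ

ΔH ≈ −1087 kJ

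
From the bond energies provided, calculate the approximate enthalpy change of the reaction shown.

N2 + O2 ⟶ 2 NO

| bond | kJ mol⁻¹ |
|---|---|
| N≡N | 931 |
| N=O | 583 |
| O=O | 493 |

ΔH ≈ +258 kJ

Bonds broken (reactants):
  N≡N: 1 × 931 = 931
  O=O: 1 × 493 = 493
  Σ(broken) = 1424 kJ
Bonds formed (products):
  N=O: 2 × 583 = 1166
  Σ(formed) = 1166 kJ
ΔH = Σ(broken) − Σ(formed) = 1424 − 1166 = +258 kJ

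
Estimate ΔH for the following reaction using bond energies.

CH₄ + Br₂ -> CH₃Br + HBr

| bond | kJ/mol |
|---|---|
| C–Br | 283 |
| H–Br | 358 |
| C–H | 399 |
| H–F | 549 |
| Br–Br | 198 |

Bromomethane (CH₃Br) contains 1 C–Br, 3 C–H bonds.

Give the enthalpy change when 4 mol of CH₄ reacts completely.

Bonds broken (reactants):
  Br–Br: 1 × 198 = 198
  C–H: 4 × 399 = 1596
  Σ(broken) = 1794 kJ
Bonds formed (products):
  C–Br: 1 × 283 = 283
  C–H: 3 × 399 = 1197
  H–Br: 1 × 358 = 358
  Σ(formed) = 1838 kJ
ΔH = Σ(broken) − Σ(formed) = 1794 − 1838 = −44 kJ
For 4× the reaction as written: 4 × (−44) = −176 kJ

ΔH = −176 kJ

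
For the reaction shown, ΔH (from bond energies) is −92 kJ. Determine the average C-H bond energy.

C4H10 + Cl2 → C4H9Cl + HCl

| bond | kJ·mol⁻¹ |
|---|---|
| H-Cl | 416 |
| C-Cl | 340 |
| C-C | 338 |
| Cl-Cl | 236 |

Let D be the C-H bond energy.
Σ(broken) = 3×338 + 10×D + 1×236 = 1250 + 10D
Σ(formed) = 3×338 + 1×340 + 9×D + 1×416 = 1770 + 9D
ΔH = Σ(broken) − Σ(formed) = (1250 + 10D) − (1770 + 9D) = −520 + D
Setting this equal to −92 kJ gives D = 428 kJ/mol.

D(C-H) ≈ 428 kJ/mol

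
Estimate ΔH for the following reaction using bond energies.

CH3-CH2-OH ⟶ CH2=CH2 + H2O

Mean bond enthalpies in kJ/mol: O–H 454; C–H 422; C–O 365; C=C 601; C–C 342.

ΔH ≈ +74 kJ

Bonds broken (reactants):
  C–C: 1 × 342 = 342
  C–H: 5 × 422 = 2110
  C–O: 1 × 365 = 365
  O–H: 1 × 454 = 454
  Σ(broken) = 3271 kJ
Bonds formed (products):
  C–H: 4 × 422 = 1688
  C=C: 1 × 601 = 601
  O–H: 2 × 454 = 908
  Σ(formed) = 3197 kJ
ΔH = Σ(broken) − Σ(formed) = 3271 − 3197 = +74 kJ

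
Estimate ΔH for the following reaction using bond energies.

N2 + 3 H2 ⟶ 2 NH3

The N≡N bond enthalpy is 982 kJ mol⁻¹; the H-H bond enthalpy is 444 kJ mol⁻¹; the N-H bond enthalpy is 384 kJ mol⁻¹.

ΔH ≈ +10 kJ

Bonds broken (reactants):
  H-H: 3 × 444 = 1332
  N≡N: 1 × 982 = 982
  Σ(broken) = 2314 kJ
Bonds formed (products):
  N-H: 6 × 384 = 2304
  Σ(formed) = 2304 kJ
ΔH = Σ(broken) − Σ(formed) = 2314 − 2304 = +10 kJ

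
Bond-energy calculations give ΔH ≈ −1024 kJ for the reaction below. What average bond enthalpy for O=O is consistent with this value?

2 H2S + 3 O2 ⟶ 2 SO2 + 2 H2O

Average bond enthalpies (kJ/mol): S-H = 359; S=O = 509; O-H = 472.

Let D be the O=O bond energy.
Σ(broken) = 3×D + 4×359 = 1436 + 3D
Σ(formed) = 4×472 + 4×509 = 3924
ΔH = Σ(broken) − Σ(formed) = (1436 + 3D) − (3924) = −2488 + 3D
Setting this equal to −1024 kJ gives 3D = 1464, so D = 488 kJ/mol.

D(O=O) ≈ 488 kJ/mol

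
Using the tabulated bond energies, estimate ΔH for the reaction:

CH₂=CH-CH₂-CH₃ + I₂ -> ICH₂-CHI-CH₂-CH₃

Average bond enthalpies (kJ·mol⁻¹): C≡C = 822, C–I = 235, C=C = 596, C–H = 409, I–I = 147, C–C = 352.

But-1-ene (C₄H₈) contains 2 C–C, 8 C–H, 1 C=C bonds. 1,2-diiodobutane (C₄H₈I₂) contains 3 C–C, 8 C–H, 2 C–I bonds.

Bonds broken (reactants):
  C–C: 2 × 352 = 704
  C–H: 8 × 409 = 3272
  C=C: 1 × 596 = 596
  I–I: 1 × 147 = 147
  Σ(broken) = 4719 kJ
Bonds formed (products):
  C–C: 3 × 352 = 1056
  C–H: 8 × 409 = 3272
  C–I: 2 × 235 = 470
  Σ(formed) = 4798 kJ
ΔH = Σ(broken) − Σ(formed) = 4719 − 4798 = −79 kJ

ΔH ≈ −79 kJ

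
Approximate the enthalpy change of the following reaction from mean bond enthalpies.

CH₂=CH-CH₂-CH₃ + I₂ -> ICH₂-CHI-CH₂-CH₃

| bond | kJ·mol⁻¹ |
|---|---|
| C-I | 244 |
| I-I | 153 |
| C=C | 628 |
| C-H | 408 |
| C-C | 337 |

ΔH ≈ −44 kJ

Bonds broken (reactants):
  C-C: 2 × 337 = 674
  C-H: 8 × 408 = 3264
  C=C: 1 × 628 = 628
  I-I: 1 × 153 = 153
  Σ(broken) = 4719 kJ
Bonds formed (products):
  C-C: 3 × 337 = 1011
  C-H: 8 × 408 = 3264
  C-I: 2 × 244 = 488
  Σ(formed) = 4763 kJ
ΔH = Σ(broken) − Σ(formed) = 4719 − 4763 = −44 kJ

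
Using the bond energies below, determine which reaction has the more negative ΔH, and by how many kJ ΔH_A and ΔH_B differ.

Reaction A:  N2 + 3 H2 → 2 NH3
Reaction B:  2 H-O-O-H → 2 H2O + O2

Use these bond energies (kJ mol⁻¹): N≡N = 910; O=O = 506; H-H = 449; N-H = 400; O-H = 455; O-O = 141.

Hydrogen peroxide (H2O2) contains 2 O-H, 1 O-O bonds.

Reaction A:
  Bonds broken (reactants):
    H-H: 3 × 449 = 1347
    N≡N: 1 × 910 = 910
    Σ(broken) = 2257 kJ
  Bonds formed (products):
    N-H: 6 × 400 = 2400
    Σ(formed) = 2400 kJ
  ΔH_A = 2257 − 2400 = −143 kJ
Reaction B:
  Bonds broken (reactants):
    O-H: 4 × 455 = 1820
    O-O: 2 × 141 = 282
    Σ(broken) = 2102 kJ
  Bonds formed (products):
    O-H: 4 × 455 = 1820
    O=O: 1 × 506 = 506
    Σ(formed) = 2326 kJ
  ΔH_B = 2102 − 2326 = −224 kJ
ΔH_A − ΔH_B = +81 kJ, so reaction B has the more negative ΔH; |ΔH_A − ΔH_B| = 81 kJ.

Reaction B, by 81 kJ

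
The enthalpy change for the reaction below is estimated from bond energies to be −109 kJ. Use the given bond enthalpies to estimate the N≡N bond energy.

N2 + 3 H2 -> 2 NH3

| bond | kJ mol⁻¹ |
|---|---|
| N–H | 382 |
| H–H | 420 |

D(N≡N) ≈ 923 kJ/mol

Let D be the N≡N bond energy.
Σ(broken) = 3×420 + 1×D = 1260 + D
Σ(formed) = 6×382 = 2292
ΔH = Σ(broken) − Σ(formed) = (1260 + D) − (2292) = −1032 + D
Setting this equal to −109 kJ gives D = 923 kJ/mol.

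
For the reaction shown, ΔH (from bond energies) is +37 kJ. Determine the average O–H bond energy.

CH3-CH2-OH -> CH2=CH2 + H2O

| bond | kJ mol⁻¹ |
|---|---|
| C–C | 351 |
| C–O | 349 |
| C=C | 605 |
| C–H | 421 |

D(O–H) ≈ 479 kJ/mol

Let D be the O–H bond energy.
Σ(broken) = 1×351 + 5×421 + 1×349 + 1×D = 2805 + D
Σ(formed) = 4×421 + 1×605 + 2×D = 2289 + 2D
ΔH = Σ(broken) − Σ(formed) = (2805 + D) − (2289 + 2D) = +516 − D
Setting this equal to +37 kJ gives D = 479 kJ/mol.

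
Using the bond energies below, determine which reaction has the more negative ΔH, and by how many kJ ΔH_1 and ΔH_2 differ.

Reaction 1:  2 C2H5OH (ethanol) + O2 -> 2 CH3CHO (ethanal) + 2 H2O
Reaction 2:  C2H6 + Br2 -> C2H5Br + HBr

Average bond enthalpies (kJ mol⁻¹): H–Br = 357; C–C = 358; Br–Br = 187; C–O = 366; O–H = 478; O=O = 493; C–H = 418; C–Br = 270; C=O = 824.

Reaction 1, by 521 kJ

Reaction 1:
  Bonds broken (reactants):
    C–C: 2 × 358 = 716
    C–H: 10 × 418 = 4180
    C–O: 2 × 366 = 732
    O–H: 2 × 478 = 956
    O=O: 1 × 493 = 493
    Σ(broken) = 7077 kJ
  Bonds formed (products):
    C–C: 2 × 358 = 716
    C–H: 8 × 418 = 3344
    C=O: 2 × 824 = 1648
    O–H: 4 × 478 = 1912
    Σ(formed) = 7620 kJ
  ΔH_1 = 7077 − 7620 = −543 kJ
Reaction 2:
  Bonds broken (reactants):
    Br–Br: 1 × 187 = 187
    C–C: 1 × 358 = 358
    C–H: 6 × 418 = 2508
    Σ(broken) = 3053 kJ
  Bonds formed (products):
    C–Br: 1 × 270 = 270
    C–C: 1 × 358 = 358
    C–H: 5 × 418 = 2090
    H–Br: 1 × 357 = 357
    Σ(formed) = 3075 kJ
  ΔH_2 = 3053 − 3075 = −22 kJ
ΔH_1 − ΔH_2 = −521 kJ, so reaction 1 has the more negative ΔH; |ΔH_1 − ΔH_2| = 521 kJ.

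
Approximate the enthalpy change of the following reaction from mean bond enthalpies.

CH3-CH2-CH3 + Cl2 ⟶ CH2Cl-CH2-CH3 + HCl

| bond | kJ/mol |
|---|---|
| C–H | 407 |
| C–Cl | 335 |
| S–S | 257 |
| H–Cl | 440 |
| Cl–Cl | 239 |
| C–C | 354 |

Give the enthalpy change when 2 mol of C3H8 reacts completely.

ΔH = −258 kJ

Bonds broken (reactants):
  C–C: 2 × 354 = 708
  C–H: 8 × 407 = 3256
  Cl–Cl: 1 × 239 = 239
  Σ(broken) = 4203 kJ
Bonds formed (products):
  C–C: 2 × 354 = 708
  C–Cl: 1 × 335 = 335
  C–H: 7 × 407 = 2849
  H–Cl: 1 × 440 = 440
  Σ(formed) = 4332 kJ
ΔH = Σ(broken) − Σ(formed) = 4203 − 4332 = −129 kJ
For 2× the reaction as written: 2 × (−129) = −258 kJ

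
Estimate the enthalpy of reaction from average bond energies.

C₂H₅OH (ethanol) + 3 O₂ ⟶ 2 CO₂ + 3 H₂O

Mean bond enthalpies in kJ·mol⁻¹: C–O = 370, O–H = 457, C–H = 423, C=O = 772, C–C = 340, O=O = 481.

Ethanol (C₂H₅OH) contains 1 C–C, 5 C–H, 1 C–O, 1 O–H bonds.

Bonds broken (reactants):
  C–C: 1 × 340 = 340
  C–H: 5 × 423 = 2115
  C–O: 1 × 370 = 370
  O–H: 1 × 457 = 457
  O=O: 3 × 481 = 1443
  Σ(broken) = 4725 kJ
Bonds formed (products):
  C=O: 4 × 772 = 3088
  O–H: 6 × 457 = 2742
  Σ(formed) = 5830 kJ
ΔH = Σ(broken) − Σ(formed) = 4725 − 5830 = −1105 kJ

ΔH ≈ −1105 kJ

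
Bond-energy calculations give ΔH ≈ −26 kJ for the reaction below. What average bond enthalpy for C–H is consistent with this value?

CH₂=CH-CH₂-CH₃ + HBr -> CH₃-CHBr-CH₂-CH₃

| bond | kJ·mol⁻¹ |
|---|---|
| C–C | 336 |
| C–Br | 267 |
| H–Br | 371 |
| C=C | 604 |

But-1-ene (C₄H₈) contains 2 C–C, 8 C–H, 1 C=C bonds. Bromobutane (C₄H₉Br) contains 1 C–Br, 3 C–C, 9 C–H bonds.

Let D be the C–H bond energy.
Σ(broken) = 2×336 + 8×D + 1×604 + 1×371 = 1647 + 8D
Σ(formed) = 1×267 + 3×336 + 9×D = 1275 + 9D
ΔH = Σ(broken) − Σ(formed) = (1647 + 8D) − (1275 + 9D) = +372 − D
Setting this equal to −26 kJ gives D = 398 kJ/mol.

D(C–H) ≈ 398 kJ/mol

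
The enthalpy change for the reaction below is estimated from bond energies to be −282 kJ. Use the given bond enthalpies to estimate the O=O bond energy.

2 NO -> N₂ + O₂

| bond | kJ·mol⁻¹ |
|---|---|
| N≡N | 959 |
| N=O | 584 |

D(O=O) ≈ 491 kJ/mol

Let D be the O=O bond energy.
Σ(broken) = 2×584 = 1168
Σ(formed) = 1×959 + 1×D = 959 + D
ΔH = Σ(broken) − Σ(formed) = (1168) − (959 + D) = +209 − D
Setting this equal to −282 kJ gives D = 491 kJ/mol.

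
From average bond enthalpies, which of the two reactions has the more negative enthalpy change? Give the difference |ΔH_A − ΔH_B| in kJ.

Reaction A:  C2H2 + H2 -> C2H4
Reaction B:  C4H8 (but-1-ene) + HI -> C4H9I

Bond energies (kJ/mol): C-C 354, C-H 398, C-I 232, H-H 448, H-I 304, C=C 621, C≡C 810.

Reaction A, by 100 kJ

Reaction A:
  Bonds broken (reactants):
    C≡C: 1 × 810 = 810
    C-H: 2 × 398 = 796
    H-H: 1 × 448 = 448
    Σ(broken) = 2054 kJ
  Bonds formed (products):
    C-H: 4 × 398 = 1592
    C=C: 1 × 621 = 621
    Σ(formed) = 2213 kJ
  ΔH_A = 2054 − 2213 = −159 kJ
Reaction B:
  Bonds broken (reactants):
    C-C: 2 × 354 = 708
    C-H: 8 × 398 = 3184
    C=C: 1 × 621 = 621
    H-I: 1 × 304 = 304
    Σ(broken) = 4817 kJ
  Bonds formed (products):
    C-C: 3 × 354 = 1062
    C-H: 9 × 398 = 3582
    C-I: 1 × 232 = 232
    Σ(formed) = 4876 kJ
  ΔH_B = 4817 − 4876 = −59 kJ
ΔH_A − ΔH_B = −100 kJ, so reaction A has the more negative ΔH; |ΔH_A − ΔH_B| = 100 kJ.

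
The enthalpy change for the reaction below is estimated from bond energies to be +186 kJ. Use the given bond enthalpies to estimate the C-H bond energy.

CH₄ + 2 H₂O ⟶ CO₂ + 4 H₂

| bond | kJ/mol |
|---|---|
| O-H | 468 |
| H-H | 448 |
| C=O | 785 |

Let D be the C-H bond energy.
Σ(broken) = 4×D + 4×468 = 1872 + 4D
Σ(formed) = 2×785 + 4×448 = 3362
ΔH = Σ(broken) − Σ(formed) = (1872 + 4D) − (3362) = −1490 + 4D
Setting this equal to +186 kJ gives 4D = 1676, so D = 419 kJ/mol.

D(C-H) ≈ 419 kJ/mol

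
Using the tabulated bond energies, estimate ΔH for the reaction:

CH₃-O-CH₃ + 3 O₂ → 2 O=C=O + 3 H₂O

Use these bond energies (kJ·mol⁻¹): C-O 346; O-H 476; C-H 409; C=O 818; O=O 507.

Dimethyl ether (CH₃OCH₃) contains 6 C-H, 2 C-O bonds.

Bonds broken (reactants):
  C-H: 6 × 409 = 2454
  C-O: 2 × 346 = 692
  O=O: 3 × 507 = 1521
  Σ(broken) = 4667 kJ
Bonds formed (products):
  C=O: 4 × 818 = 3272
  O-H: 6 × 476 = 2856
  Σ(formed) = 6128 kJ
ΔH = Σ(broken) − Σ(formed) = 4667 − 6128 = −1461 kJ

ΔH ≈ −1461 kJ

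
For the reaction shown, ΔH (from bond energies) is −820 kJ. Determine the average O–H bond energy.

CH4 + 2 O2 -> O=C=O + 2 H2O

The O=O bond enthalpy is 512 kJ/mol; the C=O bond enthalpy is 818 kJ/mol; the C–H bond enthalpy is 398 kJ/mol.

D(O–H) ≈ 450 kJ/mol

Let D be the O–H bond energy.
Σ(broken) = 4×398 + 2×512 = 2616
Σ(formed) = 2×818 + 4×D = 1636 + 4D
ΔH = Σ(broken) − Σ(formed) = (2616) − (1636 + 4D) = +980 − 4D
Setting this equal to −820 kJ gives 4D = 1800, so D = 450 kJ/mol.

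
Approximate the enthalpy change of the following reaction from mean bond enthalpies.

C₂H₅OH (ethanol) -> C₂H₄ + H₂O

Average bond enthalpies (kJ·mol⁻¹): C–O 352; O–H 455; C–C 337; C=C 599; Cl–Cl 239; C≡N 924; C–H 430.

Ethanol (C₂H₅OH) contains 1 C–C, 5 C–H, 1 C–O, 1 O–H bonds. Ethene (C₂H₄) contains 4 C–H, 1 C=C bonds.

ΔH ≈ +65 kJ

Bonds broken (reactants):
  C–C: 1 × 337 = 337
  C–H: 5 × 430 = 2150
  C–O: 1 × 352 = 352
  O–H: 1 × 455 = 455
  Σ(broken) = 3294 kJ
Bonds formed (products):
  C–H: 4 × 430 = 1720
  C=C: 1 × 599 = 599
  O–H: 2 × 455 = 910
  Σ(formed) = 3229 kJ
ΔH = Σ(broken) − Σ(formed) = 3294 − 3229 = +65 kJ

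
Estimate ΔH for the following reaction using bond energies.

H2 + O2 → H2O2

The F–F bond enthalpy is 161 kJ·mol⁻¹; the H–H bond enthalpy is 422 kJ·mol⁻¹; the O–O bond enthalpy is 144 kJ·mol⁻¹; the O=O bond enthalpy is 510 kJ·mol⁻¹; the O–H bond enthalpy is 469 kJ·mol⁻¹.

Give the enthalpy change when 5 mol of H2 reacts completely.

ΔH = −750 kJ

Bonds broken (reactants):
  H–H: 1 × 422 = 422
  O=O: 1 × 510 = 510
  Σ(broken) = 932 kJ
Bonds formed (products):
  O–H: 2 × 469 = 938
  O–O: 1 × 144 = 144
  Σ(formed) = 1082 kJ
ΔH = Σ(broken) − Σ(formed) = 932 − 1082 = −150 kJ
For 5× the reaction as written: 5 × (−150) = −750 kJ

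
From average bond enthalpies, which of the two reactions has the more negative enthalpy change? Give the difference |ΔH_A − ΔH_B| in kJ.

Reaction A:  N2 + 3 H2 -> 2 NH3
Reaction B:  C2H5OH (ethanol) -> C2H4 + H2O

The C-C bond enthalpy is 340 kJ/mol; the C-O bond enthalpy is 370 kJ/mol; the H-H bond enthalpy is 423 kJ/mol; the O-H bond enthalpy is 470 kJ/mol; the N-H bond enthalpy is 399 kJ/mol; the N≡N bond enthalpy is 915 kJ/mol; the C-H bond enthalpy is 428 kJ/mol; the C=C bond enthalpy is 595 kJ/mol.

Reaction A, by 283 kJ

Reaction A:
  Bonds broken (reactants):
    H-H: 3 × 423 = 1269
    N≡N: 1 × 915 = 915
    Σ(broken) = 2184 kJ
  Bonds formed (products):
    N-H: 6 × 399 = 2394
    Σ(formed) = 2394 kJ
  ΔH_A = 2184 − 2394 = −210 kJ
Reaction B:
  Bonds broken (reactants):
    C-C: 1 × 340 = 340
    C-H: 5 × 428 = 2140
    C-O: 1 × 370 = 370
    O-H: 1 × 470 = 470
    Σ(broken) = 3320 kJ
  Bonds formed (products):
    C-H: 4 × 428 = 1712
    C=C: 1 × 595 = 595
    O-H: 2 × 470 = 940
    Σ(formed) = 3247 kJ
  ΔH_B = 3320 − 3247 = +73 kJ
ΔH_A − ΔH_B = −283 kJ, so reaction A has the more negative ΔH; |ΔH_A − ΔH_B| = 283 kJ.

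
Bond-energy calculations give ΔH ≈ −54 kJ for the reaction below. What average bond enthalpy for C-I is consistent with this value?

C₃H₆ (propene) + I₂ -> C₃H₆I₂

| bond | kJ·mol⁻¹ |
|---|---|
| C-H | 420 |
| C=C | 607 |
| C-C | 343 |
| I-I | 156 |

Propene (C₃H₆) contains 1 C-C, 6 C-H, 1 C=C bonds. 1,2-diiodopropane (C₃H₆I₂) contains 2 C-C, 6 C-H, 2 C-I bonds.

Let D be the C-I bond energy.
Σ(broken) = 1×343 + 6×420 + 1×607 + 1×156 = 3626
Σ(formed) = 2×343 + 6×420 + 2×D = 3206 + 2D
ΔH = Σ(broken) − Σ(formed) = (3626) − (3206 + 2D) = +420 − 2D
Setting this equal to −54 kJ gives 2D = 474, so D = 237 kJ/mol.

D(C-I) ≈ 237 kJ/mol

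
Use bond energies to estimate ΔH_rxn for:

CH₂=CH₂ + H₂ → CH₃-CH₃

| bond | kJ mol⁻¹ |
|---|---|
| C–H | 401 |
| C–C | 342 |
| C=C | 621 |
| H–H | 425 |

ΔH ≈ −98 kJ

Bonds broken (reactants):
  C–H: 4 × 401 = 1604
  C=C: 1 × 621 = 621
  H–H: 1 × 425 = 425
  Σ(broken) = 2650 kJ
Bonds formed (products):
  C–C: 1 × 342 = 342
  C–H: 6 × 401 = 2406
  Σ(formed) = 2748 kJ
ΔH = Σ(broken) − Σ(formed) = 2650 − 2748 = −98 kJ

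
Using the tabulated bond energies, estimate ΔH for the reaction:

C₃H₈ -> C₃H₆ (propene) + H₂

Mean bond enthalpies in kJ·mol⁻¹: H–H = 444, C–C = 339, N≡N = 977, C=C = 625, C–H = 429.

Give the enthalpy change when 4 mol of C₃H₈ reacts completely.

Bonds broken (reactants):
  C–C: 2 × 339 = 678
  C–H: 8 × 429 = 3432
  Σ(broken) = 4110 kJ
Bonds formed (products):
  C–C: 1 × 339 = 339
  C–H: 6 × 429 = 2574
  C=C: 1 × 625 = 625
  H–H: 1 × 444 = 444
  Σ(formed) = 3982 kJ
ΔH = Σ(broken) − Σ(formed) = 4110 − 3982 = +128 kJ
For 4× the reaction as written: 4 × (+128) = +512 kJ

ΔH = +512 kJ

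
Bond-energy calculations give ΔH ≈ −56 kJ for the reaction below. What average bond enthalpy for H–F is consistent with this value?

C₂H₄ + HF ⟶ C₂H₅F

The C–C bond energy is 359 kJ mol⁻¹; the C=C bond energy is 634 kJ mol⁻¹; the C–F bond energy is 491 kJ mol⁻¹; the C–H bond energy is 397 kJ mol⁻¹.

D(H–F) ≈ 557 kJ/mol

Let D be the H–F bond energy.
Σ(broken) = 4×397 + 1×634 + 1×D = 2222 + D
Σ(formed) = 1×359 + 1×491 + 5×397 = 2835
ΔH = Σ(broken) − Σ(formed) = (2222 + D) − (2835) = −613 + D
Setting this equal to −56 kJ gives D = 557 kJ/mol.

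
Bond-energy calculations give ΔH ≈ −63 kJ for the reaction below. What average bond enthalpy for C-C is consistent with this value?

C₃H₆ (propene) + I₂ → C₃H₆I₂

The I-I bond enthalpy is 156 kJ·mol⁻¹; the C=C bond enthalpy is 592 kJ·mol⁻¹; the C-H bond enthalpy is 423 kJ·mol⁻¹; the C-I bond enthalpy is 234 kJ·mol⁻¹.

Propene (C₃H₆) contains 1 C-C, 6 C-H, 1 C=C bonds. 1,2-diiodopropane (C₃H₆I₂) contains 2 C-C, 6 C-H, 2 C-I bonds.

Let D be the C-C bond energy.
Σ(broken) = 1×D + 6×423 + 1×592 + 1×156 = 3286 + D
Σ(formed) = 2×D + 6×423 + 2×234 = 3006 + 2D
ΔH = Σ(broken) − Σ(formed) = (3286 + D) − (3006 + 2D) = +280 − D
Setting this equal to −63 kJ gives D = 343 kJ/mol.

D(C-C) ≈ 343 kJ/mol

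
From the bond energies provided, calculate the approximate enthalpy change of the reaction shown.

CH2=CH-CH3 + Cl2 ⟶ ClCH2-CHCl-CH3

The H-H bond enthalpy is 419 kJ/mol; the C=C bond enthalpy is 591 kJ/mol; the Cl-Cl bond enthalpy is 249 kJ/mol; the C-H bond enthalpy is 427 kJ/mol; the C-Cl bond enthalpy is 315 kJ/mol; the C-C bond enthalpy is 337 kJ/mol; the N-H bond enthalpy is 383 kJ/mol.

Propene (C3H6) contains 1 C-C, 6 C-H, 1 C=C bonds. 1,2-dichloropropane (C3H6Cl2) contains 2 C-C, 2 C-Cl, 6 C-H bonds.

ΔH ≈ −127 kJ

Bonds broken (reactants):
  C-C: 1 × 337 = 337
  C-H: 6 × 427 = 2562
  C=C: 1 × 591 = 591
  Cl-Cl: 1 × 249 = 249
  Σ(broken) = 3739 kJ
Bonds formed (products):
  C-C: 2 × 337 = 674
  C-Cl: 2 × 315 = 630
  C-H: 6 × 427 = 2562
  Σ(formed) = 3866 kJ
ΔH = Σ(broken) − Σ(formed) = 3739 − 3866 = −127 kJ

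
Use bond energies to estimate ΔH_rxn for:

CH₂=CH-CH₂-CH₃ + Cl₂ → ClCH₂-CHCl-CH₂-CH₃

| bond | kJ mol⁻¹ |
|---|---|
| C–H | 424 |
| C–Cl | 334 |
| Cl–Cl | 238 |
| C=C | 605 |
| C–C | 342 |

ΔH ≈ −167 kJ

Bonds broken (reactants):
  C–C: 2 × 342 = 684
  C–H: 8 × 424 = 3392
  C=C: 1 × 605 = 605
  Cl–Cl: 1 × 238 = 238
  Σ(broken) = 4919 kJ
Bonds formed (products):
  C–C: 3 × 342 = 1026
  C–Cl: 2 × 334 = 668
  C–H: 8 × 424 = 3392
  Σ(formed) = 5086 kJ
ΔH = Σ(broken) − Σ(formed) = 4919 − 5086 = −167 kJ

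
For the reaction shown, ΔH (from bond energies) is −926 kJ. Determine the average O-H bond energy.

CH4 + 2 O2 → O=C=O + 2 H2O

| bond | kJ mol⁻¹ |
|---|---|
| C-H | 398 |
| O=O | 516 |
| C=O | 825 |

Let D be the O-H bond energy.
Σ(broken) = 4×398 + 2×516 = 2624
Σ(formed) = 2×825 + 4×D = 1650 + 4D
ΔH = Σ(broken) − Σ(formed) = (2624) − (1650 + 4D) = +974 − 4D
Setting this equal to −926 kJ gives 4D = 1900, so D = 475 kJ/mol.

D(O-H) ≈ 475 kJ/mol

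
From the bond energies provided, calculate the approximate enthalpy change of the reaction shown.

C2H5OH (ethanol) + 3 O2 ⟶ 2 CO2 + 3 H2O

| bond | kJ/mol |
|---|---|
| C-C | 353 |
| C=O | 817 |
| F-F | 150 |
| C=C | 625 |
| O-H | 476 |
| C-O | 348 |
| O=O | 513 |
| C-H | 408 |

Bonds broken (reactants):
  C-C: 1 × 353 = 353
  C-H: 5 × 408 = 2040
  C-O: 1 × 348 = 348
  O-H: 1 × 476 = 476
  O=O: 3 × 513 = 1539
  Σ(broken) = 4756 kJ
Bonds formed (products):
  C=O: 4 × 817 = 3268
  O-H: 6 × 476 = 2856
  Σ(formed) = 6124 kJ
ΔH = Σ(broken) − Σ(formed) = 4756 − 6124 = −1368 kJ

ΔH ≈ −1368 kJ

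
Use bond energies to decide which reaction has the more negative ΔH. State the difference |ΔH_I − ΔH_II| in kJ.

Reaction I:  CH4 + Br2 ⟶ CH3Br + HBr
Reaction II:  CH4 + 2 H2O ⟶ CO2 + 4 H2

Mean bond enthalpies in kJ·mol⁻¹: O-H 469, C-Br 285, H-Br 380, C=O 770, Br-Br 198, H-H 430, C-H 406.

Reaction I:
  Bonds broken (reactants):
    Br-Br: 1 × 198 = 198
    C-H: 4 × 406 = 1624
    Σ(broken) = 1822 kJ
  Bonds formed (products):
    C-Br: 1 × 285 = 285
    C-H: 3 × 406 = 1218
    H-Br: 1 × 380 = 380
    Σ(formed) = 1883 kJ
  ΔH_I = 1822 − 1883 = −61 kJ
Reaction II:
  Bonds broken (reactants):
    C-H: 4 × 406 = 1624
    O-H: 4 × 469 = 1876
    Σ(broken) = 3500 kJ
  Bonds formed (products):
    C=O: 2 × 770 = 1540
    H-H: 4 × 430 = 1720
    Σ(formed) = 3260 kJ
  ΔH_II = 3500 − 3260 = +240 kJ
ΔH_I − ΔH_II = −301 kJ, so reaction I has the more negative ΔH; |ΔH_I − ΔH_II| = 301 kJ.

Reaction I, by 301 kJ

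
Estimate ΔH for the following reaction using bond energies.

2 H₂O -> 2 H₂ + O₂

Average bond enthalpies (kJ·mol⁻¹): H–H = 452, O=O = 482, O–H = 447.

Bonds broken (reactants):
  O–H: 4 × 447 = 1788
  Σ(broken) = 1788 kJ
Bonds formed (products):
  H–H: 2 × 452 = 904
  O=O: 1 × 482 = 482
  Σ(formed) = 1386 kJ
ΔH = Σ(broken) − Σ(formed) = 1788 − 1386 = +402 kJ

ΔH ≈ +402 kJ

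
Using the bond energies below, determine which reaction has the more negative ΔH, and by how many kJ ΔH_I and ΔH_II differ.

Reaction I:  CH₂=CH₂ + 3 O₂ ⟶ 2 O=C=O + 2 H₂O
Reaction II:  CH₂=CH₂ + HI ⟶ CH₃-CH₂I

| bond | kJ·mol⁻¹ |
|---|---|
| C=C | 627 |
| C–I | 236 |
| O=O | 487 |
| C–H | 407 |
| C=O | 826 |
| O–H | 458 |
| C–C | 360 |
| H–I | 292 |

Reaction I:
  Bonds broken (reactants):
    C–H: 4 × 407 = 1628
    C=C: 1 × 627 = 627
    O=O: 3 × 487 = 1461
    Σ(broken) = 3716 kJ
  Bonds formed (products):
    C=O: 4 × 826 = 3304
    O–H: 4 × 458 = 1832
    Σ(formed) = 5136 kJ
  ΔH_I = 3716 − 5136 = −1420 kJ
Reaction II:
  Bonds broken (reactants):
    C–H: 4 × 407 = 1628
    C=C: 1 × 627 = 627
    H–I: 1 × 292 = 292
    Σ(broken) = 2547 kJ
  Bonds formed (products):
    C–C: 1 × 360 = 360
    C–H: 5 × 407 = 2035
    C–I: 1 × 236 = 236
    Σ(formed) = 2631 kJ
  ΔH_II = 2547 − 2631 = −84 kJ
ΔH_I − ΔH_II = −1336 kJ, so reaction I has the more negative ΔH; |ΔH_I − ΔH_II| = 1336 kJ.

Reaction I, by 1336 kJ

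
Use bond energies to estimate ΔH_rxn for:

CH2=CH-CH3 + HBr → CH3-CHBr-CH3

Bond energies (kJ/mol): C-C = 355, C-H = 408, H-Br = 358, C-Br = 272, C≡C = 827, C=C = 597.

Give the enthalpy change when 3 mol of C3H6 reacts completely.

Bonds broken (reactants):
  C-C: 1 × 355 = 355
  C-H: 6 × 408 = 2448
  C=C: 1 × 597 = 597
  H-Br: 1 × 358 = 358
  Σ(broken) = 3758 kJ
Bonds formed (products):
  C-Br: 1 × 272 = 272
  C-C: 2 × 355 = 710
  C-H: 7 × 408 = 2856
  Σ(formed) = 3838 kJ
ΔH = Σ(broken) − Σ(formed) = 3758 − 3838 = −80 kJ
For 3× the reaction as written: 3 × (−80) = −240 kJ

ΔH = −240 kJ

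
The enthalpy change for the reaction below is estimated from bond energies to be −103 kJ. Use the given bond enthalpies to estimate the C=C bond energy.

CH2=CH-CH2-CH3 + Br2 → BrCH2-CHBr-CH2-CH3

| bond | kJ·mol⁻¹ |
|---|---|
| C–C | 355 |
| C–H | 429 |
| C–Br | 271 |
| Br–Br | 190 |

D(C=C) ≈ 604 kJ/mol

Let D be the C=C bond energy.
Σ(broken) = 1×190 + 2×355 + 8×429 + 1×D = 4332 + D
Σ(formed) = 2×271 + 3×355 + 8×429 = 5039
ΔH = Σ(broken) − Σ(formed) = (4332 + D) − (5039) = −707 + D
Setting this equal to −103 kJ gives D = 604 kJ/mol.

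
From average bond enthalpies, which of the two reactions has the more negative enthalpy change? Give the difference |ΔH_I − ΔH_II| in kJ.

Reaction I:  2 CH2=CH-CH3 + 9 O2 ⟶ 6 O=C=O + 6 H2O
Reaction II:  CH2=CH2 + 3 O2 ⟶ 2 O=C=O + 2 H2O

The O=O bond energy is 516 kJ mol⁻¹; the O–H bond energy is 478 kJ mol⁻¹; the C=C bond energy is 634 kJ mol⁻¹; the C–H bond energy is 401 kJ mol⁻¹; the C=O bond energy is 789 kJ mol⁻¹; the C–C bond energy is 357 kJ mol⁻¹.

Reaction I, by 2484 kJ

Reaction I:
  Bonds broken (reactants):
    C–C: 2 × 357 = 714
    C–H: 12 × 401 = 4812
    C=C: 2 × 634 = 1268
    O=O: 9 × 516 = 4644
    Σ(broken) = 11438 kJ
  Bonds formed (products):
    C=O: 12 × 789 = 9468
    O–H: 12 × 478 = 5736
    Σ(formed) = 15204 kJ
  ΔH_I = 11438 − 15204 = −3766 kJ
Reaction II:
  Bonds broken (reactants):
    C–H: 4 × 401 = 1604
    C=C: 1 × 634 = 634
    O=O: 3 × 516 = 1548
    Σ(broken) = 3786 kJ
  Bonds formed (products):
    C=O: 4 × 789 = 3156
    O–H: 4 × 478 = 1912
    Σ(formed) = 5068 kJ
  ΔH_II = 3786 − 5068 = −1282 kJ
ΔH_I − ΔH_II = −2484 kJ, so reaction I has the more negative ΔH; |ΔH_I − ΔH_II| = 2484 kJ.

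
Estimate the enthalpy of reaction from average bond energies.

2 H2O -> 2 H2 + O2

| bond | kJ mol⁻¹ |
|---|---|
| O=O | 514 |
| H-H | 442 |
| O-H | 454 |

ΔH ≈ +418 kJ

Bonds broken (reactants):
  O-H: 4 × 454 = 1816
  Σ(broken) = 1816 kJ
Bonds formed (products):
  H-H: 2 × 442 = 884
  O=O: 1 × 514 = 514
  Σ(formed) = 1398 kJ
ΔH = Σ(broken) − Σ(formed) = 1816 − 1398 = +418 kJ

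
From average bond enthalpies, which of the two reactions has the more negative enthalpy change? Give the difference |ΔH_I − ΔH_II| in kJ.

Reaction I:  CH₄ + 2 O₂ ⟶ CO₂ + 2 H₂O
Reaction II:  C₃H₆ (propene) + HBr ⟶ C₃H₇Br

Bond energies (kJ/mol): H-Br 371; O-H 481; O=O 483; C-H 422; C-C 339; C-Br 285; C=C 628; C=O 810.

Reaction I, by 843 kJ

Reaction I:
  Bonds broken (reactants):
    C-H: 4 × 422 = 1688
    O=O: 2 × 483 = 966
    Σ(broken) = 2654 kJ
  Bonds formed (products):
    C=O: 2 × 810 = 1620
    O-H: 4 × 481 = 1924
    Σ(formed) = 3544 kJ
  ΔH_I = 2654 − 3544 = −890 kJ
Reaction II:
  Bonds broken (reactants):
    C-C: 1 × 339 = 339
    C-H: 6 × 422 = 2532
    C=C: 1 × 628 = 628
    H-Br: 1 × 371 = 371
    Σ(broken) = 3870 kJ
  Bonds formed (products):
    C-Br: 1 × 285 = 285
    C-C: 2 × 339 = 678
    C-H: 7 × 422 = 2954
    Σ(formed) = 3917 kJ
  ΔH_II = 3870 − 3917 = −47 kJ
ΔH_I − ΔH_II = −843 kJ, so reaction I has the more negative ΔH; |ΔH_I − ΔH_II| = 843 kJ.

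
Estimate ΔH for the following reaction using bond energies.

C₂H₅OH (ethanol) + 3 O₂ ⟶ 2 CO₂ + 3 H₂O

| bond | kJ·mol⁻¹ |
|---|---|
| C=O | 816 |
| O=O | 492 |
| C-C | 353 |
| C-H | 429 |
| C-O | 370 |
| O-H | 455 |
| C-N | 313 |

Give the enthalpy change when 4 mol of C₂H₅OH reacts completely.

ΔH = −4780 kJ

Bonds broken (reactants):
  C-C: 1 × 353 = 353
  C-H: 5 × 429 = 2145
  C-O: 1 × 370 = 370
  O-H: 1 × 455 = 455
  O=O: 3 × 492 = 1476
  Σ(broken) = 4799 kJ
Bonds formed (products):
  C=O: 4 × 816 = 3264
  O-H: 6 × 455 = 2730
  Σ(formed) = 5994 kJ
ΔH = Σ(broken) − Σ(formed) = 4799 − 5994 = −1195 kJ
For 4× the reaction as written: 4 × (−1195) = −4780 kJ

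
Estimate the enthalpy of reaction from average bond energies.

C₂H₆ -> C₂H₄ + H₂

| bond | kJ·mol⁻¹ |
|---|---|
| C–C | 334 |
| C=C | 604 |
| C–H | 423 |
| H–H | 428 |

ΔH ≈ +148 kJ

Bonds broken (reactants):
  C–C: 1 × 334 = 334
  C–H: 6 × 423 = 2538
  Σ(broken) = 2872 kJ
Bonds formed (products):
  C–H: 4 × 423 = 1692
  C=C: 1 × 604 = 604
  H–H: 1 × 428 = 428
  Σ(formed) = 2724 kJ
ΔH = Σ(broken) − Σ(formed) = 2872 − 2724 = +148 kJ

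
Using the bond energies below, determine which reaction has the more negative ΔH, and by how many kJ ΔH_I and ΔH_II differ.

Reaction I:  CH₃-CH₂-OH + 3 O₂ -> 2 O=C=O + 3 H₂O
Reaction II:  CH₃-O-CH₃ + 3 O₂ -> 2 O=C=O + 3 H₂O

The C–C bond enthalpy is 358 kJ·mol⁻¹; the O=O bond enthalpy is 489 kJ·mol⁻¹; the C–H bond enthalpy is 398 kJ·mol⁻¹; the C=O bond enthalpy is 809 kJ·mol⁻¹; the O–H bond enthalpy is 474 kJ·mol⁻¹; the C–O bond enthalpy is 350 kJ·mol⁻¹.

Reaction I:
  Bonds broken (reactants):
    C–C: 1 × 358 = 358
    C–H: 5 × 398 = 1990
    C–O: 1 × 350 = 350
    O–H: 1 × 474 = 474
    O=O: 3 × 489 = 1467
    Σ(broken) = 4639 kJ
  Bonds formed (products):
    C=O: 4 × 809 = 3236
    O–H: 6 × 474 = 2844
    Σ(formed) = 6080 kJ
  ΔH_I = 4639 − 6080 = −1441 kJ
Reaction II:
  Bonds broken (reactants):
    C–H: 6 × 398 = 2388
    C–O: 2 × 350 = 700
    O=O: 3 × 489 = 1467
    Σ(broken) = 4555 kJ
  Bonds formed (products):
    C=O: 4 × 809 = 3236
    O–H: 6 × 474 = 2844
    Σ(formed) = 6080 kJ
  ΔH_II = 4555 − 6080 = −1525 kJ
ΔH_I − ΔH_II = +84 kJ, so reaction II has the more negative ΔH; |ΔH_I − ΔH_II| = 84 kJ.

Reaction II, by 84 kJ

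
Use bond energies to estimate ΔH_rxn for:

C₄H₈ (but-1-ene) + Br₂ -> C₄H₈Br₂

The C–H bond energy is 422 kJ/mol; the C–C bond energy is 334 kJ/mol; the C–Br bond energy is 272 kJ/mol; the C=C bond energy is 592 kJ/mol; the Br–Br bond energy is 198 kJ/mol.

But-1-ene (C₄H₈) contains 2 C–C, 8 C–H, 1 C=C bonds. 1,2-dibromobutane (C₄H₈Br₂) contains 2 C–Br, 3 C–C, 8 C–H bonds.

Bonds broken (reactants):
  Br–Br: 1 × 198 = 198
  C–C: 2 × 334 = 668
  C–H: 8 × 422 = 3376
  C=C: 1 × 592 = 592
  Σ(broken) = 4834 kJ
Bonds formed (products):
  C–Br: 2 × 272 = 544
  C–C: 3 × 334 = 1002
  C–H: 8 × 422 = 3376
  Σ(formed) = 4922 kJ
ΔH = Σ(broken) − Σ(formed) = 4834 − 4922 = −88 kJ

ΔH ≈ −88 kJ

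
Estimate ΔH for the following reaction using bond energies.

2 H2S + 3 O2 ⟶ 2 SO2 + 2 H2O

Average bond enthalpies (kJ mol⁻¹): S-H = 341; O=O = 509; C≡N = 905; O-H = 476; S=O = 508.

ΔH ≈ −1045 kJ

Bonds broken (reactants):
  O=O: 3 × 509 = 1527
  S-H: 4 × 341 = 1364
  Σ(broken) = 2891 kJ
Bonds formed (products):
  O-H: 4 × 476 = 1904
  S=O: 4 × 508 = 2032
  Σ(formed) = 3936 kJ
ΔH = Σ(broken) − Σ(formed) = 2891 − 3936 = −1045 kJ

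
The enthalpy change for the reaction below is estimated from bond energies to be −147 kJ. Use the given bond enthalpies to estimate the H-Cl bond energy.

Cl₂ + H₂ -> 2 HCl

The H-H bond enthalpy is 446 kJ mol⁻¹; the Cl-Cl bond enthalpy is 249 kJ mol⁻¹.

Let D be the H-Cl bond energy.
Σ(broken) = 1×249 + 1×446 = 695
Σ(formed) = 2×D = 2D
ΔH = Σ(broken) − Σ(formed) = (695) − (2D) = +695 − 2D
Setting this equal to −147 kJ gives 2D = 842, so D = 421 kJ/mol.

D(H-Cl) ≈ 421 kJ/mol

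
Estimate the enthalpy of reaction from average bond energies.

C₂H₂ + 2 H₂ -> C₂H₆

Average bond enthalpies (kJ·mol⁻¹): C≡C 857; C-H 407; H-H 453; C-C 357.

Bonds broken (reactants):
  C≡C: 1 × 857 = 857
  C-H: 2 × 407 = 814
  H-H: 2 × 453 = 906
  Σ(broken) = 2577 kJ
Bonds formed (products):
  C-C: 1 × 357 = 357
  C-H: 6 × 407 = 2442
  Σ(formed) = 2799 kJ
ΔH = Σ(broken) − Σ(formed) = 2577 − 2799 = −222 kJ

ΔH ≈ −222 kJ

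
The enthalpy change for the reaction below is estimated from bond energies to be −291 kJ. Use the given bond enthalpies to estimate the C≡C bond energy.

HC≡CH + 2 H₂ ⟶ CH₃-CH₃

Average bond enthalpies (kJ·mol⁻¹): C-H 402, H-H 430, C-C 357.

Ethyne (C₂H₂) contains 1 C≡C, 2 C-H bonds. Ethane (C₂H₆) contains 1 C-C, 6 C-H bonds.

Let D be the C≡C bond energy.
Σ(broken) = 1×D + 2×402 + 2×430 = 1664 + D
Σ(formed) = 1×357 + 6×402 = 2769
ΔH = Σ(broken) − Σ(formed) = (1664 + D) − (2769) = −1105 + D
Setting this equal to −291 kJ gives D = 814 kJ/mol.

D(C≡C) ≈ 814 kJ/mol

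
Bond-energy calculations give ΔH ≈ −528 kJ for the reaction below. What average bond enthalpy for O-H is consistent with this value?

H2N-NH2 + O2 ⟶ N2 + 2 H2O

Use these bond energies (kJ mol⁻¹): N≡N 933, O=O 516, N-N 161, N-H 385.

Let D be the O-H bond energy.
Σ(broken) = 4×385 + 1×161 + 1×516 = 2217
Σ(formed) = 1×933 + 4×D = 933 + 4D
ΔH = Σ(broken) − Σ(formed) = (2217) − (933 + 4D) = +1284 − 4D
Setting this equal to −528 kJ gives 4D = 1812, so D = 453 kJ/mol.

D(O-H) ≈ 453 kJ/mol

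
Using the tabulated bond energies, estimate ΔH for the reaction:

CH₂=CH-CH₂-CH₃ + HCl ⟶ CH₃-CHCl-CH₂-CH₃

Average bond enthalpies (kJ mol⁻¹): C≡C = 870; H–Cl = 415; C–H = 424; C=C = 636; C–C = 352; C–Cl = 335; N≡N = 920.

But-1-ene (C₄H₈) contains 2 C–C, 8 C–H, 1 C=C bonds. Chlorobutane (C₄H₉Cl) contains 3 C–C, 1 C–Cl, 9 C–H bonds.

ΔH ≈ −60 kJ

Bonds broken (reactants):
  C–C: 2 × 352 = 704
  C–H: 8 × 424 = 3392
  C=C: 1 × 636 = 636
  H–Cl: 1 × 415 = 415
  Σ(broken) = 5147 kJ
Bonds formed (products):
  C–C: 3 × 352 = 1056
  C–Cl: 1 × 335 = 335
  C–H: 9 × 424 = 3816
  Σ(formed) = 5207 kJ
ΔH = Σ(broken) − Σ(formed) = 5147 − 5207 = −60 kJ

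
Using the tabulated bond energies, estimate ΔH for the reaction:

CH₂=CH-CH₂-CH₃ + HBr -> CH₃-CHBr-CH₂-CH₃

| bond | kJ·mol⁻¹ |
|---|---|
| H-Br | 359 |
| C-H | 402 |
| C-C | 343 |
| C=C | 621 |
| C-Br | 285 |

ΔH ≈ −50 kJ

Bonds broken (reactants):
  C-C: 2 × 343 = 686
  C-H: 8 × 402 = 3216
  C=C: 1 × 621 = 621
  H-Br: 1 × 359 = 359
  Σ(broken) = 4882 kJ
Bonds formed (products):
  C-Br: 1 × 285 = 285
  C-C: 3 × 343 = 1029
  C-H: 9 × 402 = 3618
  Σ(formed) = 4932 kJ
ΔH = Σ(broken) − Σ(formed) = 4882 − 4932 = −50 kJ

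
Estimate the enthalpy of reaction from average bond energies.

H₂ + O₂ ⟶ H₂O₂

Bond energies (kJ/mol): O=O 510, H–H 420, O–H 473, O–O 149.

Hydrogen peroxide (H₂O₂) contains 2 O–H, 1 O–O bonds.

ΔH ≈ −165 kJ

Bonds broken (reactants):
  H–H: 1 × 420 = 420
  O=O: 1 × 510 = 510
  Σ(broken) = 930 kJ
Bonds formed (products):
  O–H: 2 × 473 = 946
  O–O: 1 × 149 = 149
  Σ(formed) = 1095 kJ
ΔH = Σ(broken) − Σ(formed) = 930 − 1095 = −165 kJ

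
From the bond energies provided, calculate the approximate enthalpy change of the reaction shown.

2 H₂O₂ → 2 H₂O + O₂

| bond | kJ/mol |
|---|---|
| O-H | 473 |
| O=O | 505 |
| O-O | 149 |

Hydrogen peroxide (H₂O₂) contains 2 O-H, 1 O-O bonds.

ΔH ≈ −207 kJ

Bonds broken (reactants):
  O-H: 4 × 473 = 1892
  O-O: 2 × 149 = 298
  Σ(broken) = 2190 kJ
Bonds formed (products):
  O-H: 4 × 473 = 1892
  O=O: 1 × 505 = 505
  Σ(formed) = 2397 kJ
ΔH = Σ(broken) − Σ(formed) = 2190 − 2397 = −207 kJ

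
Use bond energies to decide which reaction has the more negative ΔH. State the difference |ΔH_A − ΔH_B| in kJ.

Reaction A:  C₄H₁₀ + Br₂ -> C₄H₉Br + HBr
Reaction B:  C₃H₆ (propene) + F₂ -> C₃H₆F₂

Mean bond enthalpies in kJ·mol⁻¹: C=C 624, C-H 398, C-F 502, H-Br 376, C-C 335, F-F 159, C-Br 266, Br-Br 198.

Reaction A:
  Bonds broken (reactants):
    Br-Br: 1 × 198 = 198
    C-C: 3 × 335 = 1005
    C-H: 10 × 398 = 3980
    Σ(broken) = 5183 kJ
  Bonds formed (products):
    C-Br: 1 × 266 = 266
    C-C: 3 × 335 = 1005
    C-H: 9 × 398 = 3582
    H-Br: 1 × 376 = 376
    Σ(formed) = 5229 kJ
  ΔH_A = 5183 − 5229 = −46 kJ
Reaction B:
  Bonds broken (reactants):
    C-C: 1 × 335 = 335
    C-H: 6 × 398 = 2388
    C=C: 1 × 624 = 624
    F-F: 1 × 159 = 159
    Σ(broken) = 3506 kJ
  Bonds formed (products):
    C-C: 2 × 335 = 670
    C-F: 2 × 502 = 1004
    C-H: 6 × 398 = 2388
    Σ(formed) = 4062 kJ
  ΔH_B = 3506 − 4062 = −556 kJ
ΔH_A − ΔH_B = +510 kJ, so reaction B has the more negative ΔH; |ΔH_A − ΔH_B| = 510 kJ.

Reaction B, by 510 kJ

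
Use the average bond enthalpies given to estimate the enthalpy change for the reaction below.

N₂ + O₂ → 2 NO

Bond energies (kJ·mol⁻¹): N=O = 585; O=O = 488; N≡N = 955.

ΔH ≈ +273 kJ

Bonds broken (reactants):
  N≡N: 1 × 955 = 955
  O=O: 1 × 488 = 488
  Σ(broken) = 1443 kJ
Bonds formed (products):
  N=O: 2 × 585 = 1170
  Σ(formed) = 1170 kJ
ΔH = Σ(broken) − Σ(formed) = 1443 − 1170 = +273 kJ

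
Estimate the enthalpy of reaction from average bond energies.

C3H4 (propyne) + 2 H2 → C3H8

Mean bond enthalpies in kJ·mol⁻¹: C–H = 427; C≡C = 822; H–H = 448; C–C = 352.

ΔH ≈ −342 kJ

Bonds broken (reactants):
  C≡C: 1 × 822 = 822
  C–C: 1 × 352 = 352
  C–H: 4 × 427 = 1708
  H–H: 2 × 448 = 896
  Σ(broken) = 3778 kJ
Bonds formed (products):
  C–C: 2 × 352 = 704
  C–H: 8 × 427 = 3416
  Σ(formed) = 4120 kJ
ΔH = Σ(broken) − Σ(formed) = 3778 − 4120 = −342 kJ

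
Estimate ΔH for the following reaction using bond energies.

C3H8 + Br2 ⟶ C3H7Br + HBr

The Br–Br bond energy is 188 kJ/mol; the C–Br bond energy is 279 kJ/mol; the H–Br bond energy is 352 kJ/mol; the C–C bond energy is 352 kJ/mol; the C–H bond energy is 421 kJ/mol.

Bonds broken (reactants):
  Br–Br: 1 × 188 = 188
  C–C: 2 × 352 = 704
  C–H: 8 × 421 = 3368
  Σ(broken) = 4260 kJ
Bonds formed (products):
  C–Br: 1 × 279 = 279
  C–C: 2 × 352 = 704
  C–H: 7 × 421 = 2947
  H–Br: 1 × 352 = 352
  Σ(formed) = 4282 kJ
ΔH = Σ(broken) − Σ(formed) = 4260 − 4282 = −22 kJ

ΔH ≈ −22 kJ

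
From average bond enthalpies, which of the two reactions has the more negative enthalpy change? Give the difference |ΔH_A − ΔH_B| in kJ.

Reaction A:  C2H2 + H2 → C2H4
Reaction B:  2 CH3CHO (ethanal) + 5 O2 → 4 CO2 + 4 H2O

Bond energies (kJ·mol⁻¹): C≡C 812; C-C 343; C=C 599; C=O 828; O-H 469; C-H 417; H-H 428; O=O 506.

Reaction A:
  Bonds broken (reactants):
    C≡C: 1 × 812 = 812
    C-H: 2 × 417 = 834
    H-H: 1 × 428 = 428
    Σ(broken) = 2074 kJ
  Bonds formed (products):
    C-H: 4 × 417 = 1668
    C=C: 1 × 599 = 599
    Σ(formed) = 2267 kJ
  ΔH_A = 2074 − 2267 = −193 kJ
Reaction B:
  Bonds broken (reactants):
    C-C: 2 × 343 = 686
    C-H: 8 × 417 = 3336
    C=O: 2 × 828 = 1656
    O=O: 5 × 506 = 2530
    Σ(broken) = 8208 kJ
  Bonds formed (products):
    C=O: 8 × 828 = 6624
    O-H: 8 × 469 = 3752
    Σ(formed) = 10376 kJ
  ΔH_B = 8208 − 10376 = −2168 kJ
ΔH_A − ΔH_B = +1975 kJ, so reaction B has the more negative ΔH; |ΔH_A − ΔH_B| = 1975 kJ.

Reaction B, by 1975 kJ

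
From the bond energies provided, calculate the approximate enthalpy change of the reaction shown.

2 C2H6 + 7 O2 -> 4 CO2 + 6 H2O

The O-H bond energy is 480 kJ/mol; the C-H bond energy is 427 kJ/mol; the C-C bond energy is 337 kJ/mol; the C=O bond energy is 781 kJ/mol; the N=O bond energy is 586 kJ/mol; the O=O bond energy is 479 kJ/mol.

ΔH ≈ −2857 kJ

Bonds broken (reactants):
  C-C: 2 × 337 = 674
  C-H: 12 × 427 = 5124
  O=O: 7 × 479 = 3353
  Σ(broken) = 9151 kJ
Bonds formed (products):
  C=O: 8 × 781 = 6248
  O-H: 12 × 480 = 5760
  Σ(formed) = 12008 kJ
ΔH = Σ(broken) − Σ(formed) = 9151 − 12008 = −2857 kJ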